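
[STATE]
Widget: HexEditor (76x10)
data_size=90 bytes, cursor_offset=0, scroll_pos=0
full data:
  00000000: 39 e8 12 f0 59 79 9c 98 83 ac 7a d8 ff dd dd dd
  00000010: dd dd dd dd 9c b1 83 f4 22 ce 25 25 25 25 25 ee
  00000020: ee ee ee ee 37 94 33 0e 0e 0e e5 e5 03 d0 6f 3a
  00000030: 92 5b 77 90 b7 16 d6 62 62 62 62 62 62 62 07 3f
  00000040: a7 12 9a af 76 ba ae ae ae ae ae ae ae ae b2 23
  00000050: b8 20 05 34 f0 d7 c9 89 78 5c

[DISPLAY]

00000000  39 e8 12 f0 59 79 9c 98  83 ac 7a d8 ff dd dd dd  |9...Yy....z....
00000010  dd dd dd dd 9c b1 83 f4  22 ce 25 25 25 25 25 ee  |........".%%%%%
00000020  ee ee ee ee 37 94 33 0e  0e 0e e5 e5 03 d0 6f 3a  |....7.3.......o
00000030  92 5b 77 90 b7 16 d6 62  62 62 62 62 62 62 07 3f  |.[w....bbbbbbb.
00000040  a7 12 9a af 76 ba ae ae  ae ae ae ae ae ae b2 23  |....v..........
00000050  b8 20 05 34 f0 d7 c9 89  78 5c                    |. .4....x\     
                                                                            
                                                                            
                                                                            
                                                                            


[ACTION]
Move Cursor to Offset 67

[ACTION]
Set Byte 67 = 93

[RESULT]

00000000  39 e8 12 f0 59 79 9c 98  83 ac 7a d8 ff dd dd dd  |9...Yy....z....
00000010  dd dd dd dd 9c b1 83 f4  22 ce 25 25 25 25 25 ee  |........".%%%%%
00000020  ee ee ee ee 37 94 33 0e  0e 0e e5 e5 03 d0 6f 3a  |....7.3.......o
00000030  92 5b 77 90 b7 16 d6 62  62 62 62 62 62 62 07 3f  |.[w....bbbbbbb.
00000040  a7 12 9a 93 76 ba ae ae  ae ae ae ae ae ae b2 23  |....v..........
00000050  b8 20 05 34 f0 d7 c9 89  78 5c                    |. .4....x\     
                                                                            
                                                                            
                                                                            
                                                                            


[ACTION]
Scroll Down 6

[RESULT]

00000050  b8 20 05 34 f0 d7 c9 89  78 5c                    |. .4....x\     
                                                                            
                                                                            
                                                                            
                                                                            
                                                                            
                                                                            
                                                                            
                                                                            
                                                                            


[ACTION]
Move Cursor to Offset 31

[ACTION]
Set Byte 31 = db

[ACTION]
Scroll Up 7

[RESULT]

00000000  39 e8 12 f0 59 79 9c 98  83 ac 7a d8 ff dd dd dd  |9...Yy....z....
00000010  dd dd dd dd 9c b1 83 f4  22 ce 25 25 25 25 25 DB  |........".%%%%%
00000020  ee ee ee ee 37 94 33 0e  0e 0e e5 e5 03 d0 6f 3a  |....7.3.......o
00000030  92 5b 77 90 b7 16 d6 62  62 62 62 62 62 62 07 3f  |.[w....bbbbbbb.
00000040  a7 12 9a 93 76 ba ae ae  ae ae ae ae ae ae b2 23  |....v..........
00000050  b8 20 05 34 f0 d7 c9 89  78 5c                    |. .4....x\     
                                                                            
                                                                            
                                                                            
                                                                            


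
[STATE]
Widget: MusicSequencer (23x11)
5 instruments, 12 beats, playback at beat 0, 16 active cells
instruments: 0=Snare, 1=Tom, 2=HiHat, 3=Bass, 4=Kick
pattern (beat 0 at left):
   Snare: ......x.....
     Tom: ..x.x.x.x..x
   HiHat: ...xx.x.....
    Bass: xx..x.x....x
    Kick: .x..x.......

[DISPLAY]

      ▼12345678901     
 Snare······█·····     
   Tom··█·█·█·█··█     
 HiHat···██·█·····     
  Bass██··█·█····█     
  Kick·█··█·······     
                       
                       
                       
                       
                       


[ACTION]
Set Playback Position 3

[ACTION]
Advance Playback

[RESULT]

      0123▼5678901     
 Snare······█·····     
   Tom··█·█·█·█··█     
 HiHat···██·█·····     
  Bass██··█·█····█     
  Kick·█··█·······     
                       
                       
                       
                       
                       


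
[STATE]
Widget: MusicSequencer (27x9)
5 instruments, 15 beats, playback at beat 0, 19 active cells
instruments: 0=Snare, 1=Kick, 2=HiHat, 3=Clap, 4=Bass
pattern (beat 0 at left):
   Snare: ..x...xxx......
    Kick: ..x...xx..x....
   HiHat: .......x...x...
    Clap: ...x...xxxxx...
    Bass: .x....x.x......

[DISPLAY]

      ▼12345678901234      
 Snare··█···███······      
  Kick··█···██··█····      
 HiHat·······█···█···      
  Clap···█···█████···      
  Bass·█····█·█······      
                           
                           
                           


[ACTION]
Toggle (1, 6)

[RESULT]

      ▼12345678901234      
 Snare··█···███······      
  Kick··█····█··█····      
 HiHat·······█···█···      
  Clap···█···█████···      
  Bass·█····█·█······      
                           
                           
                           


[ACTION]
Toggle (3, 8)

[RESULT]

      ▼12345678901234      
 Snare··█···███······      
  Kick··█····█··█····      
 HiHat·······█···█···      
  Clap···█···█·███···      
  Bass·█····█·█······      
                           
                           
                           


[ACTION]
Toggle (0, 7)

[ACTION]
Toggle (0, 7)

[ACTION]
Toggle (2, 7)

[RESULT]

      ▼12345678901234      
 Snare··█···███······      
  Kick··█····█··█····      
 HiHat···········█···      
  Clap···█···█·███···      
  Bass·█····█·█······      
                           
                           
                           


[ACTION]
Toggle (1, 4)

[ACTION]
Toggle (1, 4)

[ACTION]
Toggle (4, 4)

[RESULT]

      ▼12345678901234      
 Snare··█···███······      
  Kick··█····█··█····      
 HiHat···········█···      
  Clap···█···█·███···      
  Bass·█··█·█·█······      
                           
                           
                           


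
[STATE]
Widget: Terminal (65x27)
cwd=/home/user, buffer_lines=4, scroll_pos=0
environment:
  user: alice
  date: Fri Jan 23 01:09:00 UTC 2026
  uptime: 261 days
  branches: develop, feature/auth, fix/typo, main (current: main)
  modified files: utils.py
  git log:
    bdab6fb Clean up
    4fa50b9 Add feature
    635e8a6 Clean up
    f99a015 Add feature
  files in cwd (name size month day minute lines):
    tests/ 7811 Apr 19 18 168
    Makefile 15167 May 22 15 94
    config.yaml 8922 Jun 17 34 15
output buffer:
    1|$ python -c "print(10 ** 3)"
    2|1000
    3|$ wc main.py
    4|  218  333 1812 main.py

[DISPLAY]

$ python -c "print(10 ** 3)"                                     
1000                                                             
$ wc main.py                                                     
  218  333 1812 main.py                                          
$ █                                                              
                                                                 
                                                                 
                                                                 
                                                                 
                                                                 
                                                                 
                                                                 
                                                                 
                                                                 
                                                                 
                                                                 
                                                                 
                                                                 
                                                                 
                                                                 
                                                                 
                                                                 
                                                                 
                                                                 
                                                                 
                                                                 
                                                                 


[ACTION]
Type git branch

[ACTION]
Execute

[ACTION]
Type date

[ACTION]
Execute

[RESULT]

$ python -c "print(10 ** 3)"                                     
1000                                                             
$ wc main.py                                                     
  218  333 1812 main.py                                          
$ git branch                                                     
  develop                                                        
  feature/auth                                                   
  fix/typo                                                       
* main                                                           
$ date                                                           
Fri Jan 23 01:09:00 UTC 2026                                     
$ █                                                              
                                                                 
                                                                 
                                                                 
                                                                 
                                                                 
                                                                 
                                                                 
                                                                 
                                                                 
                                                                 
                                                                 
                                                                 
                                                                 
                                                                 
                                                                 


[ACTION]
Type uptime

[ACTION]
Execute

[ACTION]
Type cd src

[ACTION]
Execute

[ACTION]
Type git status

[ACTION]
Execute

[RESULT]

$ python -c "print(10 ** 3)"                                     
1000                                                             
$ wc main.py                                                     
  218  333 1812 main.py                                          
$ git branch                                                     
  develop                                                        
  feature/auth                                                   
  fix/typo                                                       
* main                                                           
$ date                                                           
Fri Jan 23 01:09:00 UTC 2026                                     
$ uptime                                                         
 10:00  up 261 days                                              
$ cd src                                                         
                                                                 
$ git status                                                     
On branch main                                                   
Changes not staged for commit:                                   
                                                                 
        modified:   utils.py                                     
$ █                                                              
                                                                 
                                                                 
                                                                 
                                                                 
                                                                 
                                                                 


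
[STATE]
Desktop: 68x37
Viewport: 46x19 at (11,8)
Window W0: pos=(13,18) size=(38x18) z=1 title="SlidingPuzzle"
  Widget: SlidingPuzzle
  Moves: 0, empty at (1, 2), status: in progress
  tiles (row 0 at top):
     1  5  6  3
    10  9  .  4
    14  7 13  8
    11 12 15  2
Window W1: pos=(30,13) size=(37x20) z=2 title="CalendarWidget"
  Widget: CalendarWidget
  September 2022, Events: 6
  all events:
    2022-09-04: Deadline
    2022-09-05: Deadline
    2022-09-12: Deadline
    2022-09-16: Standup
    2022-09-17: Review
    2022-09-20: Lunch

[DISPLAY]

                                              
                                              
                                              
                                              
                                              
                   ┏━━━━━━━━━━━━━━━━━━━━━━━━━━
                   ┃ CalendarWidget           
                   ┠──────────────────────────
                   ┃           September 2022 
                   ┃Mo Tu We Th Fr Sa Su      
  ┏━━━━━━━━━━━━━━━━┃          1  2  3  4*     
  ┃ SlidingPuzzle  ┃ 5*  6  7  8  9 10 11     
  ┠────────────────┃12* 13 14 15 16* 17* 18   
  ┃┌────┬────┬────┬┃19 20* 21 22 23 24 25     
  ┃│  1 │  5 │  6 │┃26 27 28 29 30            
  ┃├────┼────┼────┼┃                          
  ┃│ 10 │  9 │    │┃                          
  ┃├────┼────┼────┼┃                          
  ┃│ 14 │  7 │ 13 │┃                          


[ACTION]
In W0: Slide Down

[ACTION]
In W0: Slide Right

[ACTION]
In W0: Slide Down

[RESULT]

                                              
                                              
                                              
                                              
                                              
                   ┏━━━━━━━━━━━━━━━━━━━━━━━━━━
                   ┃ CalendarWidget           
                   ┠──────────────────────────
                   ┃           September 2022 
                   ┃Mo Tu We Th Fr Sa Su      
  ┏━━━━━━━━━━━━━━━━┃          1  2  3  4*     
  ┃ SlidingPuzzle  ┃ 5*  6  7  8  9 10 11     
  ┠────────────────┃12* 13 14 15 16* 17* 18   
  ┃┌────┬────┬────┬┃19 20* 21 22 23 24 25     
  ┃│  1 │    │  5 │┃26 27 28 29 30            
  ┃├────┼────┼────┼┃                          
  ┃│ 10 │  9 │  6 │┃                          
  ┃├────┼────┼────┼┃                          
  ┃│ 14 │  7 │ 13 │┃                          


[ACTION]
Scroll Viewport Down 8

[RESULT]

                   ┃           September 2022 
                   ┃Mo Tu We Th Fr Sa Su      
  ┏━━━━━━━━━━━━━━━━┃          1  2  3  4*     
  ┃ SlidingPuzzle  ┃ 5*  6  7  8  9 10 11     
  ┠────────────────┃12* 13 14 15 16* 17* 18   
  ┃┌────┬────┬────┬┃19 20* 21 22 23 24 25     
  ┃│  1 │    │  5 │┃26 27 28 29 30            
  ┃├────┼────┼────┼┃                          
  ┃│ 10 │  9 │  6 │┃                          
  ┃├────┼────┼────┼┃                          
  ┃│ 14 │  7 │ 13 │┃                          
  ┃├────┼────┼────┼┃                          
  ┃│ 11 │ 12 │ 15 │┃                          
  ┃└────┴────┴────┴┃                          
  ┃Moves: 2        ┃                          
  ┃                ┃                          
  ┃                ┗━━━━━━━━━━━━━━━━━━━━━━━━━━
  ┃                                    ┃      
  ┃                                    ┃      


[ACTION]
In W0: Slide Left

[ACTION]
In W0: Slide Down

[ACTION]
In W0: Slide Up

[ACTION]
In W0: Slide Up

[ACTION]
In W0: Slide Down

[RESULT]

                   ┃           September 2022 
                   ┃Mo Tu We Th Fr Sa Su      
  ┏━━━━━━━━━━━━━━━━┃          1  2  3  4*     
  ┃ SlidingPuzzle  ┃ 5*  6  7  8  9 10 11     
  ┠────────────────┃12* 13 14 15 16* 17* 18   
  ┃┌────┬────┬────┬┃19 20* 21 22 23 24 25     
  ┃│  1 │  5 │  6 │┃26 27 28 29 30            
  ┃├────┼────┼────┼┃                          
  ┃│ 10 │  9 │    │┃                          
  ┃├────┼────┼────┼┃                          
  ┃│ 14 │  7 │ 13 │┃                          
  ┃├────┼────┼────┼┃                          
  ┃│ 11 │ 12 │ 15 │┃                          
  ┃└────┴────┴────┴┃                          
  ┃Moves: 6        ┃                          
  ┃                ┃                          
  ┃                ┗━━━━━━━━━━━━━━━━━━━━━━━━━━
  ┃                                    ┃      
  ┃                                    ┃      


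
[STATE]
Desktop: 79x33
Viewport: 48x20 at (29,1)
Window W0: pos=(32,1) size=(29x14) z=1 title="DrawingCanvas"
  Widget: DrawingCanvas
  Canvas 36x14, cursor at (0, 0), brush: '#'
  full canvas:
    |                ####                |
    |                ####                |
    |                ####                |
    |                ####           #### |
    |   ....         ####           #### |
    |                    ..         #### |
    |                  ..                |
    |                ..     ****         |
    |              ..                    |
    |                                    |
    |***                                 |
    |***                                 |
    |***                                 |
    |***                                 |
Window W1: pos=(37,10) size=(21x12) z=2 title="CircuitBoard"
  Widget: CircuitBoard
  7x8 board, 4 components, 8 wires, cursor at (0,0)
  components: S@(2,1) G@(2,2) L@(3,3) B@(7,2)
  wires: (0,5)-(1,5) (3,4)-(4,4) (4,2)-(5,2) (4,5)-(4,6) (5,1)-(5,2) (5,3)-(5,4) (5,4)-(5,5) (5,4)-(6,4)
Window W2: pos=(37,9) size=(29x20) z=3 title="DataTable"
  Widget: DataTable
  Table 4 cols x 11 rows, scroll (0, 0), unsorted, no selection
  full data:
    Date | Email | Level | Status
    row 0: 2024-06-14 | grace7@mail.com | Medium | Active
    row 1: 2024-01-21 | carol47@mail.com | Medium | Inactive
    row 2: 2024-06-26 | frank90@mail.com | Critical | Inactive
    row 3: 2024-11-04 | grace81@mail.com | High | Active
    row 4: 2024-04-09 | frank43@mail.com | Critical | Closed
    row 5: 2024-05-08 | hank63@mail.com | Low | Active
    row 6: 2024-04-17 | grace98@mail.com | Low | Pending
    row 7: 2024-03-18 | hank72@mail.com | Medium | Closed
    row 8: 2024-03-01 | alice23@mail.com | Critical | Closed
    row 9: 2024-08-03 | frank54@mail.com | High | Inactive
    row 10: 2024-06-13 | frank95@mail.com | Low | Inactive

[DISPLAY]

   ┏━━━━━━━━━━━━━━━━━━━━━━━━━━━┓                
   ┃ DrawingCanvas             ┃                
   ┠───────────────────────────┨                
   ┃+               ####       ┃                
   ┃                ####       ┃                
   ┃                ####       ┃                
   ┃                ####       ┃                
   ┃   ....         ####       ┃                
   ┃    ┏━━━━━━━━━━━━━━━━━━━━━━━━━━━┓           
   ┃    ┃ DataTable                 ┃           
   ┃    ┠───────────────────────────┨           
   ┃    ┃Date      │Email           ┃           
   ┃    ┃──────────┼────────────────┃           
   ┗━━━━┃2024-06-14│grace7@mail.com ┃           
        ┃2024-01-21│carol47@mail.com┃           
        ┃2024-06-26│frank90@mail.com┃           
        ┃2024-11-04│grace81@mail.com┃           
        ┃2024-04-09│frank43@mail.com┃           
        ┃2024-05-08│hank63@mail.com ┃           
        ┃2024-04-17│grace98@mail.com┃           


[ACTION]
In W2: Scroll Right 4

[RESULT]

   ┏━━━━━━━━━━━━━━━━━━━━━━━━━━━┓                
   ┃ DrawingCanvas             ┃                
   ┠───────────────────────────┨                
   ┃+               ####       ┃                
   ┃                ####       ┃                
   ┃                ####       ┃                
   ┃                ####       ┃                
   ┃   ....         ####       ┃                
   ┃    ┏━━━━━━━━━━━━━━━━━━━━━━━━━━━┓           
   ┃    ┃ DataTable                 ┃           
   ┃    ┠───────────────────────────┨           
   ┃    ┃      │Email           │Lev┃           
   ┃    ┃──────┼────────────────┼───┃           
   ┗━━━━┃-06-14│grace7@mail.com │Med┃           
        ┃-01-21│carol47@mail.com│Med┃           
        ┃-06-26│frank90@mail.com│Cri┃           
        ┃-11-04│grace81@mail.com│Hig┃           
        ┃-04-09│frank43@mail.com│Cri┃           
        ┃-05-08│hank63@mail.com │Low┃           
        ┃-04-17│grace98@mail.com│Low┃           


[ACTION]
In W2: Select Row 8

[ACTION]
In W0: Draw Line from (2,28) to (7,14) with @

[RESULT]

   ┏━━━━━━━━━━━━━━━━━━━━━━━━━━━┓                
   ┃ DrawingCanvas             ┃                
   ┠───────────────────────────┨                
   ┃+               ####       ┃                
   ┃                ####       ┃                
   ┃                ####       ┃                
   ┃                ####    @@@┃                
   ┃   ....         #### @@@   ┃                
   ┃    ┏━━━━━━━━━━━━━━━━━━━━━━━━━━━┓           
   ┃    ┃ DataTable                 ┃           
   ┃    ┠───────────────────────────┨           
   ┃    ┃      │Email           │Lev┃           
   ┃    ┃──────┼────────────────┼───┃           
   ┗━━━━┃-06-14│grace7@mail.com │Med┃           
        ┃-01-21│carol47@mail.com│Med┃           
        ┃-06-26│frank90@mail.com│Cri┃           
        ┃-11-04│grace81@mail.com│Hig┃           
        ┃-04-09│frank43@mail.com│Cri┃           
        ┃-05-08│hank63@mail.com │Low┃           
        ┃-04-17│grace98@mail.com│Low┃           


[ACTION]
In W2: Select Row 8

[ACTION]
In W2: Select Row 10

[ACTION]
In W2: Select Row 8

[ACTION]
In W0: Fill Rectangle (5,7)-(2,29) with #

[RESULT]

   ┏━━━━━━━━━━━━━━━━━━━━━━━━━━━┓                
   ┃ DrawingCanvas             ┃                
   ┠───────────────────────────┨                
   ┃+               ####       ┃                
   ┃                ####       ┃                
   ┃       ####################┃                
   ┃       ####################┃                
   ┃   ....####################┃                
   ┃    ┏━━━━━━━━━━━━━━━━━━━━━━━━━━━┓           
   ┃    ┃ DataTable                 ┃           
   ┃    ┠───────────────────────────┨           
   ┃    ┃      │Email           │Lev┃           
   ┃    ┃──────┼────────────────┼───┃           
   ┗━━━━┃-06-14│grace7@mail.com │Med┃           
        ┃-01-21│carol47@mail.com│Med┃           
        ┃-06-26│frank90@mail.com│Cri┃           
        ┃-11-04│grace81@mail.com│Hig┃           
        ┃-04-09│frank43@mail.com│Cri┃           
        ┃-05-08│hank63@mail.com │Low┃           
        ┃-04-17│grace98@mail.com│Low┃           


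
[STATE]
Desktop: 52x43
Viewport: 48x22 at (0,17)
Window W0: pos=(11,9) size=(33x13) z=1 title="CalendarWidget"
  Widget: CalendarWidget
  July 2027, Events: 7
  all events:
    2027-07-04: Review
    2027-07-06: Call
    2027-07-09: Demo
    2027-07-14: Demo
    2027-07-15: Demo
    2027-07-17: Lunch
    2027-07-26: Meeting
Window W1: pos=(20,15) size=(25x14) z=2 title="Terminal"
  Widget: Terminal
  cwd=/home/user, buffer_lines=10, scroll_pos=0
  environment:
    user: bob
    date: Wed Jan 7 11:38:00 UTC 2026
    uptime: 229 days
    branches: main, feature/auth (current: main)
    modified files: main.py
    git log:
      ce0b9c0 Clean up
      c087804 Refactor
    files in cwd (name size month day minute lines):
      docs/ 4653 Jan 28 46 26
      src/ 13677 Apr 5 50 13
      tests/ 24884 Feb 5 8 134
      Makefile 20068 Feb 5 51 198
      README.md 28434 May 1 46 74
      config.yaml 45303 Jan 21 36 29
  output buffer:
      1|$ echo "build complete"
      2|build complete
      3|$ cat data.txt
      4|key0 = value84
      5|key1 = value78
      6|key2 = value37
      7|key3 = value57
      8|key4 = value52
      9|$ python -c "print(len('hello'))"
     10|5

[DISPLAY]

           ┃19 20 21┠───────────────────────┨   
           ┃26* 27 2┃$ echo "build complete"┃   
           ┃        ┃build complete         ┃   
           ┃        ┃$ cat data.txt         ┃   
           ┗━━━━━━━━┃key0 = value84         ┃   
                    ┃key1 = value78         ┃   
                    ┃key2 = value37         ┃   
                    ┃key3 = value57         ┃   
                    ┃key4 = value52         ┃   
                    ┃$ python -c "print(len(┃   
                    ┃5                      ┃   
                    ┗━━━━━━━━━━━━━━━━━━━━━━━┛   
                                                
                                                
                                                
                                                
                                                
                                                
                                                
                                                
                                                
                                                


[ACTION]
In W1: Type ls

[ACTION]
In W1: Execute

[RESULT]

           ┃19 20 21┠───────────────────────┨   
           ┃26* 27 2┃key0 = value84         ┃   
           ┃        ┃key1 = value78         ┃   
           ┃        ┃key2 = value37         ┃   
           ┗━━━━━━━━┃key3 = value57         ┃   
                    ┃key4 = value52         ┃   
                    ┃$ python -c "print(len(┃   
                    ┃5                      ┃   
                    ┃$ ls                   ┃   
                    ┃docs/  src/  tests/  Ma┃   
                    ┃$ █                    ┃   
                    ┗━━━━━━━━━━━━━━━━━━━━━━━┛   
                                                
                                                
                                                
                                                
                                                
                                                
                                                
                                                
                                                
                                                


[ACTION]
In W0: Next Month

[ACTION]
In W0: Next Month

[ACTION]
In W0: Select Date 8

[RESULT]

           ┃20 21 22┠───────────────────────┨   
           ┃27 28 29┃key0 = value84         ┃   
           ┃        ┃key1 = value78         ┃   
           ┃        ┃key2 = value37         ┃   
           ┗━━━━━━━━┃key3 = value57         ┃   
                    ┃key4 = value52         ┃   
                    ┃$ python -c "print(len(┃   
                    ┃5                      ┃   
                    ┃$ ls                   ┃   
                    ┃docs/  src/  tests/  Ma┃   
                    ┃$ █                    ┃   
                    ┗━━━━━━━━━━━━━━━━━━━━━━━┛   
                                                
                                                
                                                
                                                
                                                
                                                
                                                
                                                
                                                
                                                


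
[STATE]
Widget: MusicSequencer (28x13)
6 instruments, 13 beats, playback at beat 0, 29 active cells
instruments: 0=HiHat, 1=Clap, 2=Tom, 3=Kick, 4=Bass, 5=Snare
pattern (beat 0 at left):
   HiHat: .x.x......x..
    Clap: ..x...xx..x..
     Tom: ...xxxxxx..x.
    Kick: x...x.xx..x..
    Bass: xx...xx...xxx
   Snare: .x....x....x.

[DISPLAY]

      ▼123456789012         
 HiHat·█·█······█··         
  Clap··█···██··█··         
   Tom···██████··█·         
  Kick█···█·██··█··         
  Bass██···██···███         
 Snare·█····█····█·         
                            
                            
                            
                            
                            
                            


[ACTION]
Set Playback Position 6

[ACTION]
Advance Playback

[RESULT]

      0123456▼89012         
 HiHat·█·█······█··         
  Clap··█···██··█··         
   Tom···██████··█·         
  Kick█···█·██··█··         
  Bass██···██···███         
 Snare·█····█····█·         
                            
                            
                            
                            
                            
                            


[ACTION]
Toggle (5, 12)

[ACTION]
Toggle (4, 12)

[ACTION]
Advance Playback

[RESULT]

      01234567▼9012         
 HiHat·█·█······█··         
  Clap··█···██··█··         
   Tom···██████··█·         
  Kick█···█·██··█··         
  Bass██···██···██·         
 Snare·█····█····██         
                            
                            
                            
                            
                            
                            


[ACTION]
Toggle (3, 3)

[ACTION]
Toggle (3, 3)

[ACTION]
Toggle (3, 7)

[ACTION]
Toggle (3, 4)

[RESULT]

      01234567▼9012         
 HiHat·█·█······█··         
  Clap··█···██··█··         
   Tom···██████··█·         
  Kick█·····█···█··         
  Bass██···██···██·         
 Snare·█····█····██         
                            
                            
                            
                            
                            
                            


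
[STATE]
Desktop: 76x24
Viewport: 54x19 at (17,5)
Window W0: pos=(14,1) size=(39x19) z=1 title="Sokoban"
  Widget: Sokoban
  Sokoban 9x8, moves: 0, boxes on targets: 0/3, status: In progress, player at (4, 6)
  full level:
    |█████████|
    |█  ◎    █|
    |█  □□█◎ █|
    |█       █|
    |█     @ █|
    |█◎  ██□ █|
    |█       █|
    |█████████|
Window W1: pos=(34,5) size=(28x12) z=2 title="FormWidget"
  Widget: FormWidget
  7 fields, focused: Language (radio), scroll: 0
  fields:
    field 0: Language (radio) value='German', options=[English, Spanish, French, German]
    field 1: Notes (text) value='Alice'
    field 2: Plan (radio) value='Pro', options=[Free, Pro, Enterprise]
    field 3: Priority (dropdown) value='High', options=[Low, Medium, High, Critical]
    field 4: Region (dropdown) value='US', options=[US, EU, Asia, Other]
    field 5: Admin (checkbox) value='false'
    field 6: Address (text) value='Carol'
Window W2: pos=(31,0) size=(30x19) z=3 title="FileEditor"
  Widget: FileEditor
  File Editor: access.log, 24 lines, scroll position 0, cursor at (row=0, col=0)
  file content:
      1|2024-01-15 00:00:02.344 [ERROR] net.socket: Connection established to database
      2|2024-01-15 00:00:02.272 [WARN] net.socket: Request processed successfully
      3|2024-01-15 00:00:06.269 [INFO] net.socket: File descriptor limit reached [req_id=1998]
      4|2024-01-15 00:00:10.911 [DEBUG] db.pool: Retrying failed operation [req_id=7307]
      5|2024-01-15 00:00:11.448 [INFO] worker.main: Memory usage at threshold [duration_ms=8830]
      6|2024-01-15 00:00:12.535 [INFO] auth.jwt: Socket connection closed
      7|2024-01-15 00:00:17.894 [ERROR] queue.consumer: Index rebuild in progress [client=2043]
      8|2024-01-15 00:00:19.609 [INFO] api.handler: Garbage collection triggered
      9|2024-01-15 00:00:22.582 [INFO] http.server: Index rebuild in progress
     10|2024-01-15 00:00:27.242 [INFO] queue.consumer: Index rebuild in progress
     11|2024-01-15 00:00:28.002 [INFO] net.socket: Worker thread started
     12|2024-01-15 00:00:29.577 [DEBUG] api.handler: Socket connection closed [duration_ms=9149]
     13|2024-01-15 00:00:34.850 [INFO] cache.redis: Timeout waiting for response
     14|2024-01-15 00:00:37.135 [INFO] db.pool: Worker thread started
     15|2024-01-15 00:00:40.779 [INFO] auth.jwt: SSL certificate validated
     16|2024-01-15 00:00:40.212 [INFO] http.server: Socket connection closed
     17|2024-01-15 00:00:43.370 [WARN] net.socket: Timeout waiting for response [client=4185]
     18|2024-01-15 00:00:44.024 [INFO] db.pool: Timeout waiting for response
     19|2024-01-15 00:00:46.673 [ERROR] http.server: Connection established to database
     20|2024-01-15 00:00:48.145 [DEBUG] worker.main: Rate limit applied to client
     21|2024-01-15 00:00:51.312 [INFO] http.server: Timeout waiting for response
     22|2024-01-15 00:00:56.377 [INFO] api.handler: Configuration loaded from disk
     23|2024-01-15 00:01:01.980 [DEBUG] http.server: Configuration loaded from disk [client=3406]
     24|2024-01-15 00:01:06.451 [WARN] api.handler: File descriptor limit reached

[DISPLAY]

 ◎    █       ┃2024-01-15 00:00:06.269 [IN░┃┓         
 □□█◎ █       ┃2024-01-15 00:00:10.911 [DE░┃┃         
      █       ┃2024-01-15 00:00:11.448 [IN░┃┨         
    @ █       ┃2024-01-15 00:00:12.535 [IN░┃┃         
  ██□ █       ┃2024-01-15 00:00:17.894 [ER░┃┃         
      █       ┃2024-01-15 00:00:19.609 [IN░┃┃         
███████       ┃2024-01-15 00:00:22.582 [IN░┃┃         
ves: 0  0/3   ┃2024-01-15 00:00:27.242 [IN░┃┃         
              ┃2024-01-15 00:00:28.002 [IN░┃┃         
              ┃2024-01-15 00:00:29.577 [DE░┃┃         
              ┃2024-01-15 00:00:34.850 [IN░┃┃         
              ┃2024-01-15 00:00:37.135 [IN░┃┛         
              ┃2024-01-15 00:00:40.779 [IN▼┃          
              ┗━━━━━━━━━━━━━━━━━━━━━━━━━━━━┛          
━━━━━━━━━━━━━━━━━━━━━━━━━━━━━━━━━━━┛                  
                                                      
                                                      
                                                      
                                                      


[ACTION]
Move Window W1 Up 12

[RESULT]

 ◎    █       ┃2024-01-15 00:00:06.269 [IN░┃┃         
 □□█◎ █       ┃2024-01-15 00:00:10.911 [DE░┃┃         
      █       ┃2024-01-15 00:00:11.448 [IN░┃┃         
    @ █       ┃2024-01-15 00:00:12.535 [IN░┃┃         
  ██□ █       ┃2024-01-15 00:00:17.894 [ER░┃┃         
      █       ┃2024-01-15 00:00:19.609 [IN░┃┃         
███████       ┃2024-01-15 00:00:22.582 [IN░┃┛         
ves: 0  0/3   ┃2024-01-15 00:00:27.242 [IN░┃          
              ┃2024-01-15 00:00:28.002 [IN░┃          
              ┃2024-01-15 00:00:29.577 [DE░┃          
              ┃2024-01-15 00:00:34.850 [IN░┃          
              ┃2024-01-15 00:00:37.135 [IN░┃          
              ┃2024-01-15 00:00:40.779 [IN▼┃          
              ┗━━━━━━━━━━━━━━━━━━━━━━━━━━━━┛          
━━━━━━━━━━━━━━━━━━━━━━━━━━━━━━━━━━━┛                  
                                                      
                                                      
                                                      
                                                      


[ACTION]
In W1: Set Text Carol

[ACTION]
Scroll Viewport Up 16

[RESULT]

              ┏━━━━━━━━━━━━━━━━━━━━━━━━━━━━┓┓         
━━━━━━━━━━━━━━┃ FileEditor                 ┃┃         
okoban        ┠────────────────────────────┨┨         
──────────────┃█024-01-15 00:00:02.344 [ER▲┃┃         
███████       ┃2024-01-15 00:00:02.272 [WA█┃┃         
 ◎    █       ┃2024-01-15 00:00:06.269 [IN░┃┃         
 □□█◎ █       ┃2024-01-15 00:00:10.911 [DE░┃┃         
      █       ┃2024-01-15 00:00:11.448 [IN░┃┃         
    @ █       ┃2024-01-15 00:00:12.535 [IN░┃┃         
  ██□ █       ┃2024-01-15 00:00:17.894 [ER░┃┃         
      █       ┃2024-01-15 00:00:19.609 [IN░┃┃         
███████       ┃2024-01-15 00:00:22.582 [IN░┃┛         
ves: 0  0/3   ┃2024-01-15 00:00:27.242 [IN░┃          
              ┃2024-01-15 00:00:28.002 [IN░┃          
              ┃2024-01-15 00:00:29.577 [DE░┃          
              ┃2024-01-15 00:00:34.850 [IN░┃          
              ┃2024-01-15 00:00:37.135 [IN░┃          
              ┃2024-01-15 00:00:40.779 [IN▼┃          
              ┗━━━━━━━━━━━━━━━━━━━━━━━━━━━━┛          


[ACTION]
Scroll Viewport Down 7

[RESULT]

 ◎    █       ┃2024-01-15 00:00:06.269 [IN░┃┃         
 □□█◎ █       ┃2024-01-15 00:00:10.911 [DE░┃┃         
      █       ┃2024-01-15 00:00:11.448 [IN░┃┃         
    @ █       ┃2024-01-15 00:00:12.535 [IN░┃┃         
  ██□ █       ┃2024-01-15 00:00:17.894 [ER░┃┃         
      █       ┃2024-01-15 00:00:19.609 [IN░┃┃         
███████       ┃2024-01-15 00:00:22.582 [IN░┃┛         
ves: 0  0/3   ┃2024-01-15 00:00:27.242 [IN░┃          
              ┃2024-01-15 00:00:28.002 [IN░┃          
              ┃2024-01-15 00:00:29.577 [DE░┃          
              ┃2024-01-15 00:00:34.850 [IN░┃          
              ┃2024-01-15 00:00:37.135 [IN░┃          
              ┃2024-01-15 00:00:40.779 [IN▼┃          
              ┗━━━━━━━━━━━━━━━━━━━━━━━━━━━━┛          
━━━━━━━━━━━━━━━━━━━━━━━━━━━━━━━━━━━┛                  
                                                      
                                                      
                                                      
                                                      
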